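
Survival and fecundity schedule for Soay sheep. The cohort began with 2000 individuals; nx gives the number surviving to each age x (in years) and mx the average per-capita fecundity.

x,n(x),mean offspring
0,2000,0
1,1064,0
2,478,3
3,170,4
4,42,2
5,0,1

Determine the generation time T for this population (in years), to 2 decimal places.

2.39

lx = nx/n0 = nx/2000: 1, 0.532, 0.239, 0.085, 0.021, 0
lx·mx: 0, 0, 0.717, 0.34, 0.042, 0 → R0 = 1.099
x·lx·mx: 0, 0, 1.434, 1.02, 0.168, 0 → Σ = 2.622
T = 2.622 / 1.099 = 2.385805… → 2.39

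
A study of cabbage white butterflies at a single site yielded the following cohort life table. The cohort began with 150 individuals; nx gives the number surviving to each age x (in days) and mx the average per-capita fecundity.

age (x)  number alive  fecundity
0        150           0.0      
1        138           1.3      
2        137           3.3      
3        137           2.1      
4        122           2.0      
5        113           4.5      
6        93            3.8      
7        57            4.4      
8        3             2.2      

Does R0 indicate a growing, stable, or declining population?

growing

lx = nx/n0 = nx/150: 1, 0.92, 0.91333…, 0.91333…, 0.81333…, 0.75333…, 0.62, 0.38, 0.02
R0 = Σ lx·mx = 0 + 1.196 + 3.014… + 1.918… + 1.626667… + 3.39… + 2.356 + 1.672 + 0.044 = 15.216667…
R0 > 1, so the population is growing.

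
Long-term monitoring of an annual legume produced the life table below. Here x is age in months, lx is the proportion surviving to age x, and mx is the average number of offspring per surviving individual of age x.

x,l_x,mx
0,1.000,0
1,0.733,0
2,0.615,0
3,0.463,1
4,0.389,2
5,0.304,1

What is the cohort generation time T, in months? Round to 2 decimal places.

3.90

lx·mx: 0, 0, 0, 0.463, 0.778, 0.304 → R0 = 1.545
x·lx·mx: 0, 0, 0, 1.389, 3.112, 1.52 → Σ = 6.021
T = 6.021 / 1.545 = 3.897087… → 3.90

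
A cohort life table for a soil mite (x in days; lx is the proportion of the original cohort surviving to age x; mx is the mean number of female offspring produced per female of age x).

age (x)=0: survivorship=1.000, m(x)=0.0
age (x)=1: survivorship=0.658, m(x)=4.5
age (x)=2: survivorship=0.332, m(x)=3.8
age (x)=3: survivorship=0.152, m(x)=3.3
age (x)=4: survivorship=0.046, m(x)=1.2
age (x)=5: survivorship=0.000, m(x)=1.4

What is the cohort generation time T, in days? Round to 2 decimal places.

lx·mx: 0, 2.961, 1.2616, 0.5016, 0.0552, 0 → R0 = 4.7794
x·lx·mx: 0, 2.961, 2.5232, 1.5048, 0.2208, 0 → Σ = 7.2098
T = 7.2098 / 4.7794 = 1.508516… → 1.51

1.51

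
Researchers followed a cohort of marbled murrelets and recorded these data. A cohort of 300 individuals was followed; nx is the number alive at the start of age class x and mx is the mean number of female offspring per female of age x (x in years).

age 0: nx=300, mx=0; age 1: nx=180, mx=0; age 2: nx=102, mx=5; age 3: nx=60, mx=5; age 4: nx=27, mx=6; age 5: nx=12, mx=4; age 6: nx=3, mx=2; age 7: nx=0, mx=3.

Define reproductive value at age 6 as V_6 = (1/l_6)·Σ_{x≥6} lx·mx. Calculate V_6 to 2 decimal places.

2.00

lx = nx/n0 = nx/300: 1, 0.6, 0.34, 0.2, 0.09, 0.04, 0.01, 0
lx·mx for x ≥ 6: 0.02, 0 → sum = 0.02
V_6 = 0.02 / l_6 = 0.02 / 0.01 = 2 → 2.00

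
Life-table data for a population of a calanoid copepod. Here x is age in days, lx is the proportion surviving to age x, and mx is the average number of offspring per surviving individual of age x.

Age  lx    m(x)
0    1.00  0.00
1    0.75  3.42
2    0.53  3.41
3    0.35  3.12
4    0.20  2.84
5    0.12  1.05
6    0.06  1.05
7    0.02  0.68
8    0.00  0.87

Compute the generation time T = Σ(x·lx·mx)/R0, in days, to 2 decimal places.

2.06

lx·mx: 0, 2.565, 1.8073, 1.092, 0.568, 0.126, 0.063, 0.0136, 0 → R0 = 6.2349
x·lx·mx: 0, 2.565, 3.6146, 3.276, 2.272, 0.63, 0.378, 0.0952, 0 → Σ = 12.8308
T = 12.8308 / 6.2349 = 2.0579… → 2.06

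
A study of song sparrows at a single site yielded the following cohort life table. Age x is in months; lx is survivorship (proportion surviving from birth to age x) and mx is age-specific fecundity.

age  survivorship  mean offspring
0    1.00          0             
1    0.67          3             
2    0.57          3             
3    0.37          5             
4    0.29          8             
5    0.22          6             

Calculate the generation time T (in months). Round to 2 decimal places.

2.92

lx·mx: 0, 2.01, 1.71, 1.85, 2.32, 1.32 → R0 = 9.21
x·lx·mx: 0, 2.01, 3.42, 5.55, 9.28, 6.6 → Σ = 26.86
T = 26.86 / 9.21 = 2.916395… → 2.92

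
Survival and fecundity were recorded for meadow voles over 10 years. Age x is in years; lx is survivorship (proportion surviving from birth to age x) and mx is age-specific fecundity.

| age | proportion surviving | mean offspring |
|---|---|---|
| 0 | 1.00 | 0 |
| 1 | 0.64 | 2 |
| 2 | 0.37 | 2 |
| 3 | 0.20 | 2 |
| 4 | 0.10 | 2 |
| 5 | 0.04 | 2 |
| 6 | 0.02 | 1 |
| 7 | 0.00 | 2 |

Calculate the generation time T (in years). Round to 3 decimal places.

1.941

lx·mx: 0, 1.28, 0.74, 0.4, 0.2, 0.08, 0.02, 0 → R0 = 2.72
x·lx·mx: 0, 1.28, 1.48, 1.2, 0.8, 0.4, 0.12, 0 → Σ = 5.28
T = 5.28 / 2.72 = 1.941176… → 1.941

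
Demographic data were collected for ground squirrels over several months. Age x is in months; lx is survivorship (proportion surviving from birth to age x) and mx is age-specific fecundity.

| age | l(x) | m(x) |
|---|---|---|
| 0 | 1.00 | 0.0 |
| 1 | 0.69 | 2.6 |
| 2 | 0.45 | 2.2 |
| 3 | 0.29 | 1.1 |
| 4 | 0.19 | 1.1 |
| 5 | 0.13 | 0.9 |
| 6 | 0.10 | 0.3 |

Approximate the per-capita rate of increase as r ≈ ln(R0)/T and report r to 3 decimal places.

R0 = Σ lx·mx = 0 + 1.794 + 0.99 + 0.319 + 0.209 + 0.117 + 0.03 = 3.459
Σ x·lx·mx = 6.332; T = 6.332/3.459 = 1.83059…
r ≈ ln(R0)/T = ln(3.459)/1.83059… = 0.67791… → 0.678

0.678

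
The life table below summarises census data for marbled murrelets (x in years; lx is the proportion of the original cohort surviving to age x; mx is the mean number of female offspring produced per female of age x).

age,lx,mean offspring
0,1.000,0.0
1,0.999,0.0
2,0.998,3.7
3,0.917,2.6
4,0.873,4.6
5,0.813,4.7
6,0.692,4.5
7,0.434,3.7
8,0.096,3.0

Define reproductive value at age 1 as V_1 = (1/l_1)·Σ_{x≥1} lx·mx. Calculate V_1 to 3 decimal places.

18.940

lx·mx for x ≥ 1: 0, 3.6926, 2.3842, 4.0158, 3.8211, 3.114, 1.6058, 0.288 → sum = 18.9215
V_1 = 18.9215 / l_1 = 18.9215 / 0.999 = 18.94044… → 18.940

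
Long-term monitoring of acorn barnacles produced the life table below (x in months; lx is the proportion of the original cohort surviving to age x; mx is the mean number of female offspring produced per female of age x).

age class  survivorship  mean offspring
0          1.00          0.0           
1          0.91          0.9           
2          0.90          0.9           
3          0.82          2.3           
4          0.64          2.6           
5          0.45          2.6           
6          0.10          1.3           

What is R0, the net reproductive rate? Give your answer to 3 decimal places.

6.479

lx·mx by age: 0, 0.819, 0.81, 1.886, 1.664, 1.17, 0.13
R0 = Σ lx·mx = 6.479 → 6.479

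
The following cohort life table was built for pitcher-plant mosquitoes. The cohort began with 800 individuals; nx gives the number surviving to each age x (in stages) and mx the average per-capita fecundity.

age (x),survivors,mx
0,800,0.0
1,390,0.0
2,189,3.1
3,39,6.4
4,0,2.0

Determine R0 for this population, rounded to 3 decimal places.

1.044

lx = nx/n0 = nx/800: 1, 0.4875, 0.23625, 0.04875, 0
lx·mx by age: 0, 0, 0.732375, 0.312, 0
R0 = Σ lx·mx = 1.044375 → 1.044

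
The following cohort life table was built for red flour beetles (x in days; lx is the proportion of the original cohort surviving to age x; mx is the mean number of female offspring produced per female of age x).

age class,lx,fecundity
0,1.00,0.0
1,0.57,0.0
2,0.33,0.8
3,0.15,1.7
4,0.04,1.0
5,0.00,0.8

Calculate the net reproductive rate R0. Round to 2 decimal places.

0.56

lx·mx by age: 0, 0, 0.264, 0.255, 0.04, 0
R0 = Σ lx·mx = 0.559 → 0.56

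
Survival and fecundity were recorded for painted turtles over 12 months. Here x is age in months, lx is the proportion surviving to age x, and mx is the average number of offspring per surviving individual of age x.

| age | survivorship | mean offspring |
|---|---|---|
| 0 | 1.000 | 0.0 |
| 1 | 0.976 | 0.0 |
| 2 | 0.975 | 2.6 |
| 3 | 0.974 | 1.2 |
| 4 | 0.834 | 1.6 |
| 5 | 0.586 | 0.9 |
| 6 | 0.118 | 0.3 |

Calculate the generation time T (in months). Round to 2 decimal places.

2.99

lx·mx: 0, 0, 2.535, 1.1688, 1.3344, 0.5274, 0.0354 → R0 = 5.601
x·lx·mx: 0, 0, 5.07, 3.5064, 5.3376, 2.637, 0.2124 → Σ = 16.7634
T = 16.7634 / 5.601 = 2.99293… → 2.99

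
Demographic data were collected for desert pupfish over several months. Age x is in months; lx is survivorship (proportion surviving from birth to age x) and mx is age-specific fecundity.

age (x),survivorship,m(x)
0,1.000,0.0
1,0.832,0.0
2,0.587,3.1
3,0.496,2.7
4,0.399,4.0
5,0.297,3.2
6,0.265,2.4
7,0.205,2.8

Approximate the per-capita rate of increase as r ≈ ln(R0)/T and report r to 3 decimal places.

R0 = Σ lx·mx = 0 + 0 + 1.8197 + 1.3392 + 1.596 + 0.9504 + 0.636 + 0.574 = 6.9153
Σ x·lx·mx = 26.627; T = 26.627/6.9153 = 3.85045…
r ≈ ln(R0)/T = ln(6.9153)/3.85045… = 0.50221… → 0.502

0.502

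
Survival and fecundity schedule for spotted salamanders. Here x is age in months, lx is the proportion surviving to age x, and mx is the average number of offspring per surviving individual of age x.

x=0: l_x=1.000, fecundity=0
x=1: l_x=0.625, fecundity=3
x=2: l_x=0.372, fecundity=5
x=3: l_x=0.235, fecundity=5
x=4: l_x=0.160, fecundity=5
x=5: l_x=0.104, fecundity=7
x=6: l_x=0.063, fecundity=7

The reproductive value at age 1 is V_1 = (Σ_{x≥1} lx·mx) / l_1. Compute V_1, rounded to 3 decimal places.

lx·mx for x ≥ 1: 1.875, 1.86, 1.175, 0.8, 0.728, 0.441 → sum = 6.879
V_1 = 6.879 / l_1 = 6.879 / 0.625 = 11.0064 → 11.006

11.006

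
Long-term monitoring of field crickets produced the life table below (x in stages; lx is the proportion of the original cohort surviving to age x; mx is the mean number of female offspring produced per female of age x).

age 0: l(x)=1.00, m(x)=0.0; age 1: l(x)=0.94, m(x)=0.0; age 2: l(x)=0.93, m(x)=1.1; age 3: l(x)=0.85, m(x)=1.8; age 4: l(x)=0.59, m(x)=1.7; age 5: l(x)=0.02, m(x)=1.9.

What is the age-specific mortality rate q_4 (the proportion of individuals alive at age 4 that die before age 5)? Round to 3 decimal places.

q_4 = (l_4 − l_5) / l_4 = (0.59 − 0.02) / 0.59
     = 0.57 / 0.59 = 0.966102… → 0.966

0.966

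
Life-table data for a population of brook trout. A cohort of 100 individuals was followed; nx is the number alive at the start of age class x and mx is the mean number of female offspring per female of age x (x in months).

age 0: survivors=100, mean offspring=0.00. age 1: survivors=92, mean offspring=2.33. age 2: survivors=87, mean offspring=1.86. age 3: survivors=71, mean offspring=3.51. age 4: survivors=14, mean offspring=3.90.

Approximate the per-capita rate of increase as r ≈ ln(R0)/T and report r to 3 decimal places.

lx = nx/n0 = nx/100: 1, 0.92, 0.87, 0.71, 0.14
R0 = Σ lx·mx = 0 + 2.1436 + 1.6182 + 2.4921 + 0.546 = 6.7999
Σ x·lx·mx = 15.0403; T = 15.0403/6.7999 = 2.21184…
r ≈ ln(R0)/T = ln(6.7999)/2.21184… = 0.86666… → 0.867

0.867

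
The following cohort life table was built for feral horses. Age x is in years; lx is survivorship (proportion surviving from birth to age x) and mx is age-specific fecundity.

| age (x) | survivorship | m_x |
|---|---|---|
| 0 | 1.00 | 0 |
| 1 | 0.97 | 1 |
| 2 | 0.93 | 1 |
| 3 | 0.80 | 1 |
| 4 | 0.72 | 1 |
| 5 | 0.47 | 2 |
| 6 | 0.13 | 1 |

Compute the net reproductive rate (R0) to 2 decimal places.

lx·mx by age: 0, 0.97, 0.93, 0.8, 0.72, 0.94, 0.13
R0 = Σ lx·mx = 4.49 → 4.49

4.49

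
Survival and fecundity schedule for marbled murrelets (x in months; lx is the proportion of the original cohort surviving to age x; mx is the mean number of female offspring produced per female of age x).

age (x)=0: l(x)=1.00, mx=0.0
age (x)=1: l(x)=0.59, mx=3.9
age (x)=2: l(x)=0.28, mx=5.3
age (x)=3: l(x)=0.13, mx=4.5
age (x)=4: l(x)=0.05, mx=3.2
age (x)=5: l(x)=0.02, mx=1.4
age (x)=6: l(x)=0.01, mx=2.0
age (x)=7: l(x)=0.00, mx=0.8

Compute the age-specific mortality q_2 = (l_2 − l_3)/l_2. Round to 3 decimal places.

0.536

q_2 = (l_2 − l_3) / l_2 = (0.28 − 0.13) / 0.28
     = 0.15 / 0.28 = 0.535714… → 0.536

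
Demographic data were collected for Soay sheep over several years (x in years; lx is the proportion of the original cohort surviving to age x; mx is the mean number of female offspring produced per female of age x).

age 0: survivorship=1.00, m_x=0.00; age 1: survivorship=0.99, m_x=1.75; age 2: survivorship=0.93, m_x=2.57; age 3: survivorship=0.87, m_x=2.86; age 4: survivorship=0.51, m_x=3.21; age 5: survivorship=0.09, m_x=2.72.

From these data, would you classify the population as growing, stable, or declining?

R0 = Σ lx·mx = 0 + 1.7325 + 2.3901 + 2.4882 + 1.6371 + 0.2448 = 8.4927
R0 > 1, so the population is growing.

growing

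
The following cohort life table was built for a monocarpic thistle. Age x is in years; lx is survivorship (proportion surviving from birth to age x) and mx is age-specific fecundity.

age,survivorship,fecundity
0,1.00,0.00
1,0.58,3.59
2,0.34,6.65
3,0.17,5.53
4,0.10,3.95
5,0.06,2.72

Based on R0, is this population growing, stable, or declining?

growing

R0 = Σ lx·mx = 0 + 2.0822 + 2.261 + 0.9401 + 0.395 + 0.1632 = 5.8415
R0 > 1, so the population is growing.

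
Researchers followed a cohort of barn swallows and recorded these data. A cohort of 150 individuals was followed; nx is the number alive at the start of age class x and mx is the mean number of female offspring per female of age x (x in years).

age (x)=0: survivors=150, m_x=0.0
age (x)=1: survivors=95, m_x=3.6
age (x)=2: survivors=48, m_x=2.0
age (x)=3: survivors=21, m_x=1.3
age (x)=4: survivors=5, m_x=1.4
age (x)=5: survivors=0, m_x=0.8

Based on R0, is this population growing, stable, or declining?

growing

lx = nx/n0 = nx/150: 1, 0.63333…, 0.32, 0.14, 0.03333…, 0
R0 = Σ lx·mx = 0 + 2.28… + 0.64 + 0.182 + 0.046667… + 0 = 3.148667…
R0 > 1, so the population is growing.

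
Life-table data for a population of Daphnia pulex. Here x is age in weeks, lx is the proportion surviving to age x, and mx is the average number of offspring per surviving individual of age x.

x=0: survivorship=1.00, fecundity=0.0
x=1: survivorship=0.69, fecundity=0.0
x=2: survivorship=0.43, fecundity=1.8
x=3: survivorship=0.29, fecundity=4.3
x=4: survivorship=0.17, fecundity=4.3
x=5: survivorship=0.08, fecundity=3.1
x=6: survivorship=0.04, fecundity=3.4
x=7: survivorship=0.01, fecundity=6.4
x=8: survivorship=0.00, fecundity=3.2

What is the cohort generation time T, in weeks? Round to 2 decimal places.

lx·mx: 0, 0, 0.774, 1.247, 0.731, 0.248, 0.136, 0.064, 0 → R0 = 3.2
x·lx·mx: 0, 0, 1.548, 3.741, 2.924, 1.24, 0.816, 0.448, 0 → Σ = 10.717
T = 10.717 / 3.2 = 3.349063… → 3.35

3.35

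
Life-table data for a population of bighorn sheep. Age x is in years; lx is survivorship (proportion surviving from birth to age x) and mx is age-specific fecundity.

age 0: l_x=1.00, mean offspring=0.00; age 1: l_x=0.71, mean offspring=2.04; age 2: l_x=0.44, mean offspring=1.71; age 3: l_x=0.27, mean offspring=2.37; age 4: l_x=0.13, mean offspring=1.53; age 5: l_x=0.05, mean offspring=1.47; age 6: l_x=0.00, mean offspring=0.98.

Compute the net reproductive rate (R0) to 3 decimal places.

lx·mx by age: 0, 1.4484, 0.7524, 0.6399, 0.1989, 0.0735, 0
R0 = Σ lx·mx = 3.1131 → 3.113

3.113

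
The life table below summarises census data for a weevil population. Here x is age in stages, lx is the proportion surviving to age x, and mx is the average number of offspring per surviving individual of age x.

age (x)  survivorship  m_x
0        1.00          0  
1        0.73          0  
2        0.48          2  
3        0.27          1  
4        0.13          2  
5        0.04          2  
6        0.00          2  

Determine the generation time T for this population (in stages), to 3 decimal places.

2.656

lx·mx: 0, 0, 0.96, 0.27, 0.26, 0.08, 0 → R0 = 1.57
x·lx·mx: 0, 0, 1.92, 0.81, 1.04, 0.4, 0 → Σ = 4.17
T = 4.17 / 1.57 = 2.656051… → 2.656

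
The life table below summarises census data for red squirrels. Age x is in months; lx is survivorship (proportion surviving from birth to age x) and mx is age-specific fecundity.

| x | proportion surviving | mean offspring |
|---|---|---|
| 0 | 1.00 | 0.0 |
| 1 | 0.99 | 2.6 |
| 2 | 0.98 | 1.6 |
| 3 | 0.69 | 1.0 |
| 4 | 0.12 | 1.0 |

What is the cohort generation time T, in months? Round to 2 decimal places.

lx·mx: 0, 2.574, 1.568, 0.69, 0.12 → R0 = 4.952
x·lx·mx: 0, 2.574, 3.136, 2.07, 0.48 → Σ = 8.26
T = 8.26 / 4.952 = 1.668013… → 1.67

1.67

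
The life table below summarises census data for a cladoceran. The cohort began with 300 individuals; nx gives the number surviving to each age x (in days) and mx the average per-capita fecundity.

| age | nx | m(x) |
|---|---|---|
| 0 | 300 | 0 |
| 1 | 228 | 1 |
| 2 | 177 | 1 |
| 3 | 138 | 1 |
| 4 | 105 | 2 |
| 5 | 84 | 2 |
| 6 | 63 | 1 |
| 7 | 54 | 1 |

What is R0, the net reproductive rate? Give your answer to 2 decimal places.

lx = nx/n0 = nx/300: 1, 0.76, 0.59, 0.46, 0.35, 0.28, 0.21, 0.18
lx·mx by age: 0, 0.76, 0.59, 0.46, 0.7, 0.56, 0.21, 0.18
R0 = Σ lx·mx = 3.46 → 3.46

3.46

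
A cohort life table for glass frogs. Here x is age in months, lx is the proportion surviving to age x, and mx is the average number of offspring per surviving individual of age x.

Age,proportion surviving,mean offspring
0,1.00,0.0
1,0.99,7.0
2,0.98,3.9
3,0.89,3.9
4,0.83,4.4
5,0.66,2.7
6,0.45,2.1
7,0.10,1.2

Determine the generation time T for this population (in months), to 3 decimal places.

2.655

lx·mx: 0, 6.93, 3.822, 3.471, 3.652, 1.782, 0.945, 0.12 → R0 = 20.722
x·lx·mx: 0, 6.93, 7.644, 10.413, 14.608, 8.91, 5.67, 0.84 → Σ = 55.015
T = 55.015 / 20.722 = 2.654908… → 2.655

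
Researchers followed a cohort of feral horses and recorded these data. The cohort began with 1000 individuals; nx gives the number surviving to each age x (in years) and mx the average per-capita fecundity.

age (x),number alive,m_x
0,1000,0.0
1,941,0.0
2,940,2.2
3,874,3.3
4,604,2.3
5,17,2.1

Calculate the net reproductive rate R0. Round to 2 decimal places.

lx = nx/n0 = nx/1000: 1, 0.941, 0.94, 0.874, 0.604, 0.017
lx·mx by age: 0, 0, 2.068, 2.8842, 1.3892, 0.0357
R0 = Σ lx·mx = 6.3771 → 6.38

6.38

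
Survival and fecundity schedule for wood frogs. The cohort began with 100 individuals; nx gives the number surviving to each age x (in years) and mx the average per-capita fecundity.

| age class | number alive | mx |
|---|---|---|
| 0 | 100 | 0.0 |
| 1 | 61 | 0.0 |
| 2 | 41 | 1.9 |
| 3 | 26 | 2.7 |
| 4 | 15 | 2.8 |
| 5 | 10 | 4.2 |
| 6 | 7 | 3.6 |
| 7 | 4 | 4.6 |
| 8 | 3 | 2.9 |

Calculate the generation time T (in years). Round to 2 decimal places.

lx = nx/n0 = nx/100: 1, 0.61, 0.41, 0.26, 0.15, 0.1, 0.07, 0.04, 0.03
lx·mx: 0, 0, 0.779, 0.702, 0.42, 0.42, 0.252, 0.184, 0.087 → R0 = 2.844
x·lx·mx: 0, 0, 1.558, 2.106, 1.68, 2.1, 1.512, 1.288, 0.696 → Σ = 10.94
T = 10.94 / 2.844 = 3.846695… → 3.85

3.85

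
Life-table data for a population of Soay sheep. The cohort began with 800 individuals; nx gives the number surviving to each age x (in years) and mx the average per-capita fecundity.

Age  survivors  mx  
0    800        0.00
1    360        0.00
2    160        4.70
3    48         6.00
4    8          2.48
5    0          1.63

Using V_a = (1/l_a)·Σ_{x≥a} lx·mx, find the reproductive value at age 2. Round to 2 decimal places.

6.62

lx = nx/n0 = nx/800: 1, 0.45, 0.2, 0.06, 0.01, 0
lx·mx for x ≥ 2: 0.94, 0.36, 0.0248, 0 → sum = 1.3248
V_2 = 1.3248 / l_2 = 1.3248 / 0.2 = 6.624 → 6.62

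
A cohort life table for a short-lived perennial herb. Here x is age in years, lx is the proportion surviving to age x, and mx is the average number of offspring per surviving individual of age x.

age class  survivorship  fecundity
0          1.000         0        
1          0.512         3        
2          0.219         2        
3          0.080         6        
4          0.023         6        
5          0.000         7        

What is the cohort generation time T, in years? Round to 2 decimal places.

lx·mx: 0, 1.536, 0.438, 0.48, 0.138, 0 → R0 = 2.592
x·lx·mx: 0, 1.536, 0.876, 1.44, 0.552, 0 → Σ = 4.404
T = 4.404 / 2.592 = 1.699074… → 1.70

1.70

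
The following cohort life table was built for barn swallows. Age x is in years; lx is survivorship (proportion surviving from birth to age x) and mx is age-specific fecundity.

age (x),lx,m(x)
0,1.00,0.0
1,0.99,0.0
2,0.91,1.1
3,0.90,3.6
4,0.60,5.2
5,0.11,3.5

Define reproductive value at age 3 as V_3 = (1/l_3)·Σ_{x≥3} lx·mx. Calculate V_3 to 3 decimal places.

7.494

lx·mx for x ≥ 3: 3.24, 3.12, 0.385 → sum = 6.745
V_3 = 6.745 / l_3 = 6.745 / 0.9 = 7.494444… → 7.494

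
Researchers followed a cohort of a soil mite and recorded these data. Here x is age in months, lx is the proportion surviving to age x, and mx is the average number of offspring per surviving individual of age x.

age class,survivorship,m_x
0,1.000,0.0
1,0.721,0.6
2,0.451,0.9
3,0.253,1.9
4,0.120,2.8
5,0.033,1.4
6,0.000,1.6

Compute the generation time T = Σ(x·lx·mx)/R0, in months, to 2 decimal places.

lx·mx: 0, 0.4326, 0.4059, 0.4807, 0.336, 0.0462, 0 → R0 = 1.7014
x·lx·mx: 0, 0.4326, 0.8118, 1.4421, 1.344, 0.231, 0 → Σ = 4.2615
T = 4.2615 / 1.7014 = 2.504702… → 2.50

2.50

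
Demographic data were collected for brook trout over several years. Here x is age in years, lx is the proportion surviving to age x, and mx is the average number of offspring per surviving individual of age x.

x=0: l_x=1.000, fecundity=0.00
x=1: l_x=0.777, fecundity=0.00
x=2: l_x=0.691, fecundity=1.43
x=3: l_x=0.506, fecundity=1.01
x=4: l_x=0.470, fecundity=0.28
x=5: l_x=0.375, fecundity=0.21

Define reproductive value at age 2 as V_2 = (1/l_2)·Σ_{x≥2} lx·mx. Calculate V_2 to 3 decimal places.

lx·mx for x ≥ 2: 0.98813, 0.51106, 0.1316, 0.07875 → sum = 1.70954
V_2 = 1.70954 / l_2 = 1.70954 / 0.691 = 2.474009… → 2.474

2.474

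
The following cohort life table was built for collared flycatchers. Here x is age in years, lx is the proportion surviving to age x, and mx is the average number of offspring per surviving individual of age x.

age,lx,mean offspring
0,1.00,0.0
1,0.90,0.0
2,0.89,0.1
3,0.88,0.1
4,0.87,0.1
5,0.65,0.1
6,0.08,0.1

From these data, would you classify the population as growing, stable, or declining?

R0 = Σ lx·mx = 0 + 0 + 0.089 + 0.088 + 0.087 + 0.065 + 0.008 = 0.337
R0 < 1, so the population is declining.

declining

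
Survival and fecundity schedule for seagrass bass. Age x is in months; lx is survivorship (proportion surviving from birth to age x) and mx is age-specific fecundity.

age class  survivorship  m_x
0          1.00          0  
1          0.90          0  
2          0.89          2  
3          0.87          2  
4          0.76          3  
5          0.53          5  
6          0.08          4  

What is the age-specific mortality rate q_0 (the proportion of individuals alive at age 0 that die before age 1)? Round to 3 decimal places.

q_0 = (l_0 − l_1) / l_0 = (1 − 0.9) / 1
     = 0.1 / 1 = 0.1 → 0.100

0.100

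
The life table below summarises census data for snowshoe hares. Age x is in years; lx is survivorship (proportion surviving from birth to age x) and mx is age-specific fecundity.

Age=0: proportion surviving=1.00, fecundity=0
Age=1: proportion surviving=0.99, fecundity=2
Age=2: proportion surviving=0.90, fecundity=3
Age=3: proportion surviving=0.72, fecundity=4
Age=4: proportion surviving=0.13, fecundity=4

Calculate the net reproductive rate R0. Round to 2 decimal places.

lx·mx by age: 0, 1.98, 2.7, 2.88, 0.52
R0 = Σ lx·mx = 8.08 → 8.08

8.08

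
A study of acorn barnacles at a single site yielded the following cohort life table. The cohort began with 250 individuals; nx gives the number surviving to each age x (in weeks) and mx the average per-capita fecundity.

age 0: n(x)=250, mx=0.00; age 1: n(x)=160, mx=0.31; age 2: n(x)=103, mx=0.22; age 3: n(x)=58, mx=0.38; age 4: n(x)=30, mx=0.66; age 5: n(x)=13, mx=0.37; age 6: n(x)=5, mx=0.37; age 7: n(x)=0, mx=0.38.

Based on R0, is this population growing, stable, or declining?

declining

lx = nx/n0 = nx/250: 1, 0.64, 0.412, 0.232, 0.12, 0.052, 0.02, 0
R0 = Σ lx·mx = 0 + 0.1984 + 0.09064 + 0.08816 + 0.0792 + 0.01924 + 0.0074 + 0 = 0.48304
R0 < 1, so the population is declining.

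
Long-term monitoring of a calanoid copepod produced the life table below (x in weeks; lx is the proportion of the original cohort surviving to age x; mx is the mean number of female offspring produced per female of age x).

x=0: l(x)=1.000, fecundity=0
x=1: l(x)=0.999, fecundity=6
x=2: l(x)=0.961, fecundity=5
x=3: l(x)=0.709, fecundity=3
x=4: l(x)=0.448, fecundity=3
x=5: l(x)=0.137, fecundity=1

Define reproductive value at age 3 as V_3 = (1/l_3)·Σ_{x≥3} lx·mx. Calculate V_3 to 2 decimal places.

lx·mx for x ≥ 3: 2.127, 1.344, 0.137 → sum = 3.608
V_3 = 3.608 / l_3 = 3.608 / 0.709 = 5.088858… → 5.09

5.09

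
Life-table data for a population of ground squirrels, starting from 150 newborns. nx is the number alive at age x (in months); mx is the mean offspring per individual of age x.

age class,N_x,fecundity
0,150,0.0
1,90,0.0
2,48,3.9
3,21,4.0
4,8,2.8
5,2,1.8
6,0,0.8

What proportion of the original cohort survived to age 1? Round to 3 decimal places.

0.600

l_1 = n_1/n_0 = 90/150 = 0.6 → 0.600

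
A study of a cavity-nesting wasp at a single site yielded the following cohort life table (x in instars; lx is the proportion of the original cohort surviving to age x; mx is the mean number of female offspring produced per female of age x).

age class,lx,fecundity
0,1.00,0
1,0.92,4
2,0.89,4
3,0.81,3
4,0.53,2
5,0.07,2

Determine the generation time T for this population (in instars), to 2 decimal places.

lx·mx: 0, 3.68, 3.56, 2.43, 1.06, 0.14 → R0 = 10.87
x·lx·mx: 0, 3.68, 7.12, 7.29, 4.24, 0.7 → Σ = 23.03
T = 23.03 / 10.87 = 2.118675… → 2.12

2.12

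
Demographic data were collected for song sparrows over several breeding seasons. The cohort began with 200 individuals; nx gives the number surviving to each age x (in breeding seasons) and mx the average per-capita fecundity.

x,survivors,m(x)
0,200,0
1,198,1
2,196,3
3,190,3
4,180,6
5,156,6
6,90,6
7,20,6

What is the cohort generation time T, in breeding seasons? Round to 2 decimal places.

lx = nx/n0 = nx/200: 1, 0.99, 0.98, 0.95, 0.9, 0.78, 0.45, 0.1
lx·mx: 0, 0.99, 2.94, 2.85, 5.4, 4.68, 2.7, 0.6 → R0 = 20.16
x·lx·mx: 0, 0.99, 5.88, 8.55, 21.6, 23.4, 16.2, 4.2 → Σ = 80.82
T = 80.82 / 20.16 = 4.008929… → 4.01

4.01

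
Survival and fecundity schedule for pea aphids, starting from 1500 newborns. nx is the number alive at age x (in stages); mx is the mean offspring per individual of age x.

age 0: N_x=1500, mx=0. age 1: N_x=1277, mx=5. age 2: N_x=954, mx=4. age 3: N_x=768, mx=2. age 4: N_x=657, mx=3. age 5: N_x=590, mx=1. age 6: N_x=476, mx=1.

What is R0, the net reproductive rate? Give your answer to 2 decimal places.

lx = nx/n0 = nx/1500: 1, 0.85133…, 0.636, 0.512, 0.438, 0.39333…, 0.31733…
lx·mx by age: 0, 4.256667…, 2.544, 1.024, 1.314, 0.393333…, 0.317333…
R0 = Σ lx·mx = 9.849333… → 9.85

9.85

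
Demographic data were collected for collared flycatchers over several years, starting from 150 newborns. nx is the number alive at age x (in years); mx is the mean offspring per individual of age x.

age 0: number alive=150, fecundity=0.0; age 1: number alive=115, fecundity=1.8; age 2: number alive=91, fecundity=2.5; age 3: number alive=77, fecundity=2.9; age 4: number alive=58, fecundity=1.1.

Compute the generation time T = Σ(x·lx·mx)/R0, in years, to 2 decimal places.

lx = nx/n0 = nx/150: 1, 0.76667…, 0.60667…, 0.51333…, 0.38667…
lx·mx: 0, 1.38…, 1.516667…, 1.488667…, 0.425333… → R0 = 4.810667…
x·lx·mx: 0, 1.38…, 3.033333…, 4.466…, 1.701333… → Σ = 10.580667…
T = 10.580667… / 4.810667… = 2.199418… → 2.20

2.20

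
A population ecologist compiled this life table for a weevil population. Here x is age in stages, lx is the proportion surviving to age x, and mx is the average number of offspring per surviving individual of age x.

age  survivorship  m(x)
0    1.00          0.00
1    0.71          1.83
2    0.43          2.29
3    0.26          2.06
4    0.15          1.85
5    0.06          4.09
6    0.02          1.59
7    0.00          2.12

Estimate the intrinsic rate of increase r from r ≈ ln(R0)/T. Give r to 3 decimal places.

R0 = Σ lx·mx = 0 + 1.2993 + 0.9847 + 0.5356 + 0.2775 + 0.2454 + 0.0318 + 0 = 3.3743
Σ x·lx·mx = 7.4033; T = 7.4033/3.3743 = 2.19403…
r ≈ ln(R0)/T = ln(3.3743)/2.19403… = 0.55432… → 0.554

0.554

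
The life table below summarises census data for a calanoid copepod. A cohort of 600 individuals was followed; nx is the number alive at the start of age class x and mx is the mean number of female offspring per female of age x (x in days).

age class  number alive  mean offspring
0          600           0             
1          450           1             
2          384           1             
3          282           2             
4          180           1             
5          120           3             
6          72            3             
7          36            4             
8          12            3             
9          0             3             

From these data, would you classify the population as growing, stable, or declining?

lx = nx/n0 = nx/600: 1, 0.75, 0.64, 0.47, 0.3, 0.2, 0.12, 0.06, 0.02, 0
R0 = Σ lx·mx = 0 + 0.75 + 0.64 + 0.94 + 0.3 + 0.6 + 0.36 + 0.24 + 0.06 + 0 = 3.89
R0 > 1, so the population is growing.

growing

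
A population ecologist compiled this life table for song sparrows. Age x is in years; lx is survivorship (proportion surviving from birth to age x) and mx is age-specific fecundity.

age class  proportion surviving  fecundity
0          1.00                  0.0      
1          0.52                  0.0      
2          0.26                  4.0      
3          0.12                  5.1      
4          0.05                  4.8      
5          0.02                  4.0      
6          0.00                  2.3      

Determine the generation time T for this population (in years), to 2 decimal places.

lx·mx: 0, 0, 1.04, 0.612, 0.24, 0.08, 0 → R0 = 1.972
x·lx·mx: 0, 0, 2.08, 1.836, 0.96, 0.4, 0 → Σ = 5.276
T = 5.276 / 1.972 = 2.675456… → 2.68

2.68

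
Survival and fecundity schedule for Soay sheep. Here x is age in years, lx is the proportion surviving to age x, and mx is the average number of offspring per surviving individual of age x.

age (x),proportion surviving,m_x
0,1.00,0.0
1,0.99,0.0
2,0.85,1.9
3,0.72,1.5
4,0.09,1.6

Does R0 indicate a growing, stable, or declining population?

growing

R0 = Σ lx·mx = 0 + 0 + 1.615 + 1.08 + 0.144 = 2.839
R0 > 1, so the population is growing.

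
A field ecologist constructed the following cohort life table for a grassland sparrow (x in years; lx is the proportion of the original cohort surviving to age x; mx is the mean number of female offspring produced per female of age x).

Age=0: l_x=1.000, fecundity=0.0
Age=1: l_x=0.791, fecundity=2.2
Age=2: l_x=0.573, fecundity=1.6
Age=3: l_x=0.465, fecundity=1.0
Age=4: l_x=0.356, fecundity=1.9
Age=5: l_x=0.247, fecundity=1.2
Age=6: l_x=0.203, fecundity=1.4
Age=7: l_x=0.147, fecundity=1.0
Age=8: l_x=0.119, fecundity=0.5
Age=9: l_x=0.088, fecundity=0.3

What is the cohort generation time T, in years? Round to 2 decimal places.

lx·mx: 0, 1.7402, 0.9168, 0.465, 0.6764, 0.2964, 0.2842, 0.147, 0.0595, 0.0264 → R0 = 4.6119
x·lx·mx: 0, 1.7402, 1.8336, 1.395, 2.7056, 1.482, 1.7052, 1.029, 0.476, 0.2376 → Σ = 12.6042
T = 12.6042 / 4.6119 = 2.732973… → 2.73

2.73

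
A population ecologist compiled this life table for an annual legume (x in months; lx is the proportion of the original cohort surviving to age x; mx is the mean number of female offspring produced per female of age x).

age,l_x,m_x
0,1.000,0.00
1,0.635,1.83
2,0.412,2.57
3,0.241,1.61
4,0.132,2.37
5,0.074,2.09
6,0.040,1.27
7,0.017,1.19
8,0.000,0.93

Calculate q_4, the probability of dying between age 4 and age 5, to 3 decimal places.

q_4 = (l_4 − l_5) / l_4 = (0.132 − 0.074) / 0.132
     = 0.058 / 0.132 = 0.439394… → 0.439

0.439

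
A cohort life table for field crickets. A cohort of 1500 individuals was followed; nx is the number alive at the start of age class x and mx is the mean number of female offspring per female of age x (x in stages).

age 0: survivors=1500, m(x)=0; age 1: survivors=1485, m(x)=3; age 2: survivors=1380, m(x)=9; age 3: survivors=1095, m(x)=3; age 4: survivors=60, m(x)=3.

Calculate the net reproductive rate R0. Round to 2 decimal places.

13.56

lx = nx/n0 = nx/1500: 1, 0.99, 0.92, 0.73, 0.04
lx·mx by age: 0, 2.97, 8.28, 2.19, 0.12
R0 = Σ lx·mx = 13.56 → 13.56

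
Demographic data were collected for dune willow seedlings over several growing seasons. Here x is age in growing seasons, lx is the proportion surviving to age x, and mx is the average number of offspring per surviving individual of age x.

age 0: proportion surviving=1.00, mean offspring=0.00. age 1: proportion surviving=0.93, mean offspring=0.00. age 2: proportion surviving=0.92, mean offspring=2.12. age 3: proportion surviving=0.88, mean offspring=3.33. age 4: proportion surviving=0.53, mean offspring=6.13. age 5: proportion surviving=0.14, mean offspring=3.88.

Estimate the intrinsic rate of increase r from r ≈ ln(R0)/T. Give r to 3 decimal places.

R0 = Σ lx·mx = 0 + 0 + 1.9504 + 2.9304 + 3.2489 + 0.5432 = 8.6729
Σ x·lx·mx = 28.4036; T = 28.4036/8.6729 = 3.27498…
r ≈ ln(R0)/T = ln(8.6729)/3.27498… = 0.65961… → 0.660

0.660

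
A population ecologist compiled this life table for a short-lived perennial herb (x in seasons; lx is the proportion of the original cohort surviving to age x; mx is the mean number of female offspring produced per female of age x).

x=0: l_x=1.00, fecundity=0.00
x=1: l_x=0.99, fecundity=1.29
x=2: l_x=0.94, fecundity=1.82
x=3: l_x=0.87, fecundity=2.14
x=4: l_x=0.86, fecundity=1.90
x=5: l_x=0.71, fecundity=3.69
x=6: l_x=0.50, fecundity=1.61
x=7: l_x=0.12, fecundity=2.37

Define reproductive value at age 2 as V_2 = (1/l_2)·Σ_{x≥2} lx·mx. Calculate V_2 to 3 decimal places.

lx·mx for x ≥ 2: 1.7108, 1.8618, 1.634, 2.6199, 0.805, 0.2844 → sum = 8.9159
V_2 = 8.9159 / l_2 = 8.9159 / 0.94 = 9.485 → 9.485

9.485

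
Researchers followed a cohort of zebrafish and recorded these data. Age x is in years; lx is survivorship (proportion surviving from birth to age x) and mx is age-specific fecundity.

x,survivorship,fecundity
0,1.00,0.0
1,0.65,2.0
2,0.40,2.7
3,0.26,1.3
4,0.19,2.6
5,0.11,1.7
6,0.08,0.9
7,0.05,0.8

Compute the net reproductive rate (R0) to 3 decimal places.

lx·mx by age: 0, 1.3, 1.08, 0.338, 0.494, 0.187, 0.072, 0.04
R0 = Σ lx·mx = 3.511 → 3.511

3.511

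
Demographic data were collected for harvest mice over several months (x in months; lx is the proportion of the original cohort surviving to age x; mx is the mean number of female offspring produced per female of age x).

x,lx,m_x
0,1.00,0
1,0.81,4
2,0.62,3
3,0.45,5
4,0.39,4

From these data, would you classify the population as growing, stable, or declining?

R0 = Σ lx·mx = 0 + 3.24 + 1.86 + 2.25 + 1.56 = 8.91
R0 > 1, so the population is growing.

growing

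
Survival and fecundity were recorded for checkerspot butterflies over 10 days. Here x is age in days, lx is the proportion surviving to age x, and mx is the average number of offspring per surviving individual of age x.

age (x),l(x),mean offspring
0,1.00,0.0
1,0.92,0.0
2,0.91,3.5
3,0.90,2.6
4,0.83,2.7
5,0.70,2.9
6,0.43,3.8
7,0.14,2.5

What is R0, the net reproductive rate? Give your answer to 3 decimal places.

lx·mx by age: 0, 0, 3.185, 2.34, 2.241, 2.03, 1.634, 0.35
R0 = Σ lx·mx = 11.78 → 11.780

11.780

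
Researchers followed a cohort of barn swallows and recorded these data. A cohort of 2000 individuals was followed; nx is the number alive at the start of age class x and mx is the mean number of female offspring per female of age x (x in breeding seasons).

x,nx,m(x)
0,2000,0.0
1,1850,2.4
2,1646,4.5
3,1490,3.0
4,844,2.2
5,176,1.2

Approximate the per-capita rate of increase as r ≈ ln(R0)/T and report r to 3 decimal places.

0.991

lx = nx/n0 = nx/2000: 1, 0.925, 0.823, 0.745, 0.422, 0.088
R0 = Σ lx·mx = 0 + 2.22 + 3.7035 + 2.235 + 0.9284 + 0.1056 = 9.1925
Σ x·lx·mx = 20.5736; T = 20.5736/9.1925 = 2.23809…
r ≈ ln(R0)/T = ln(9.1925)/2.23809… = 0.9912… → 0.991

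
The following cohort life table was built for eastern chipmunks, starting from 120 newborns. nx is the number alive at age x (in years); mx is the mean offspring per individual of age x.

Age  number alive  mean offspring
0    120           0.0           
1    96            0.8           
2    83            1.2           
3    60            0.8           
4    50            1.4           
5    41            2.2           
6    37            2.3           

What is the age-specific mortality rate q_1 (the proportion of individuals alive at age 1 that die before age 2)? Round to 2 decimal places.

lx = nx/n0 = nx/120: 1, 0.8, 0.69167…, 0.5, 0.41667…, 0.34167…, 0.30833…
q_1 = (l_1 − l_2) / l_1 = (0.8 − 0.691667…) / 0.8
     = 0.108333… / 0.8 = 0.135417… → 0.14

0.14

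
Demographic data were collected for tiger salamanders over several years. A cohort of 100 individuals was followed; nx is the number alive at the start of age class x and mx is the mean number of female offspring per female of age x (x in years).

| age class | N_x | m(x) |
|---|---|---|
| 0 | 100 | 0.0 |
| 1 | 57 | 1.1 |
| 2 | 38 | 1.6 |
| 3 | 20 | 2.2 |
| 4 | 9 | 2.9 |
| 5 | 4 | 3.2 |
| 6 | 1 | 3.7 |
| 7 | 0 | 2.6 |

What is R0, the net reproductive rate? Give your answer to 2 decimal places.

2.10

lx = nx/n0 = nx/100: 1, 0.57, 0.38, 0.2, 0.09, 0.04, 0.01, 0
lx·mx by age: 0, 0.627, 0.608, 0.44, 0.261, 0.128, 0.037, 0
R0 = Σ lx·mx = 2.101 → 2.10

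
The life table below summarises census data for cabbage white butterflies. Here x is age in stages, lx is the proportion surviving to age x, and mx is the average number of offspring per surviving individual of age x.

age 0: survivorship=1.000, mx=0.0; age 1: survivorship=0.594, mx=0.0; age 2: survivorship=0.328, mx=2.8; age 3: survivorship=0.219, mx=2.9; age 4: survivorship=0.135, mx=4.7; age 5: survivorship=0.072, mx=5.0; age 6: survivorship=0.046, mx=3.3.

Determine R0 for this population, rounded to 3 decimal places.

2.700

lx·mx by age: 0, 0, 0.9184, 0.6351, 0.6345, 0.36, 0.1518
R0 = Σ lx·mx = 2.6998 → 2.700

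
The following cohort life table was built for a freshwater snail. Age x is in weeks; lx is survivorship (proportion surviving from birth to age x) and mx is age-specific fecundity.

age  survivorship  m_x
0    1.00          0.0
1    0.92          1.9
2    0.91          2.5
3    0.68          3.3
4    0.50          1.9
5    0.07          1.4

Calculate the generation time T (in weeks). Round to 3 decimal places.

2.368

lx·mx: 0, 1.748, 2.275, 2.244, 0.95, 0.098 → R0 = 7.315
x·lx·mx: 0, 1.748, 4.55, 6.732, 3.8, 0.49 → Σ = 17.32
T = 17.32 / 7.315 = 2.367738… → 2.368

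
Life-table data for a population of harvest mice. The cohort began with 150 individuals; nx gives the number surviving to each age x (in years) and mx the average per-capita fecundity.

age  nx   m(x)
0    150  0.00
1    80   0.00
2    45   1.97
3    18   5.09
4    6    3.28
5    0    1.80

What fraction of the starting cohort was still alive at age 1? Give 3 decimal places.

l_1 = n_1/n_0 = 80/150 = 0.533333… → 0.533

0.533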